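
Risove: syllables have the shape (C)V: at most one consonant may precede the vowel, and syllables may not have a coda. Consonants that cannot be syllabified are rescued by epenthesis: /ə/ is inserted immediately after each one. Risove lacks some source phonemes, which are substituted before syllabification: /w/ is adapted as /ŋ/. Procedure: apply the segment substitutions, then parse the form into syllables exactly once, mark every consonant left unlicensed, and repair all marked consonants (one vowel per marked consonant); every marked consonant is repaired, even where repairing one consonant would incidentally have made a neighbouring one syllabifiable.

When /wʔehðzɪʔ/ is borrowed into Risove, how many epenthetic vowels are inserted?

After substitution the input is /ŋʔehðzɪʔ/.
The unsyllabifiable consonants are /ŋ/, /h/, /ð/, /ʔ/; each receives one epenthetic vowel.

4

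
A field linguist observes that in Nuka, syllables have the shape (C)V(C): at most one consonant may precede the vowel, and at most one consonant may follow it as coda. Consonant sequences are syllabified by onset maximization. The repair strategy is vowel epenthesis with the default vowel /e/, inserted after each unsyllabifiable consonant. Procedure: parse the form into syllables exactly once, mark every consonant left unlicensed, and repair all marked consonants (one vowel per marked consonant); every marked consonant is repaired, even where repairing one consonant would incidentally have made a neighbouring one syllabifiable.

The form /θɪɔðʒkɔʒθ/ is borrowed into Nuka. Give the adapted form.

The consonants /ʒ/, /θ/ cannot be parsed into a legal (C)V(C) syllable (at most one coda consonant is licensed; onsets are limited to one consonant).
Epenthesis after each stranded consonant: /ʒ/ → /ʒe/, /θ/ → /θe/.

θɪɔðʒekɔʒθe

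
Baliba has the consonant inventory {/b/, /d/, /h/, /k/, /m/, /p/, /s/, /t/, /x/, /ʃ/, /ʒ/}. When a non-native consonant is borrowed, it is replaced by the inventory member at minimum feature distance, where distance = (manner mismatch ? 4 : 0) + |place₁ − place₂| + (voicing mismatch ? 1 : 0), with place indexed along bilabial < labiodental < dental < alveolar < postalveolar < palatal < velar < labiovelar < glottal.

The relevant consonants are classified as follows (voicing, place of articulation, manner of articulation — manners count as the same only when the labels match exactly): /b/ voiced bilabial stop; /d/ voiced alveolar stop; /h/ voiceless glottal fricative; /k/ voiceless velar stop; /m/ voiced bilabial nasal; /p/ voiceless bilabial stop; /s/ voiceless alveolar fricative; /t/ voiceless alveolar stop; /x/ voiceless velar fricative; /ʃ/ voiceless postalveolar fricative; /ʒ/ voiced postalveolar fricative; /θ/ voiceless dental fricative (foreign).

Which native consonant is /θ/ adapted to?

s

/s/ is closest: same manner (fricative), place distance 1 (dental→alveolar), same voicing; total 1. Next closest is /ʃ/ at distance 2.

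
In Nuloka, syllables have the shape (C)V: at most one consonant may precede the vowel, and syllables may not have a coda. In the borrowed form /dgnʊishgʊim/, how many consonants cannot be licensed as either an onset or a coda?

5

Under (C)V, the unsyllabifiable consonants are /d/, /g/, /s/, /h/, /m/ (no codas are permitted; onsets are limited to one consonant).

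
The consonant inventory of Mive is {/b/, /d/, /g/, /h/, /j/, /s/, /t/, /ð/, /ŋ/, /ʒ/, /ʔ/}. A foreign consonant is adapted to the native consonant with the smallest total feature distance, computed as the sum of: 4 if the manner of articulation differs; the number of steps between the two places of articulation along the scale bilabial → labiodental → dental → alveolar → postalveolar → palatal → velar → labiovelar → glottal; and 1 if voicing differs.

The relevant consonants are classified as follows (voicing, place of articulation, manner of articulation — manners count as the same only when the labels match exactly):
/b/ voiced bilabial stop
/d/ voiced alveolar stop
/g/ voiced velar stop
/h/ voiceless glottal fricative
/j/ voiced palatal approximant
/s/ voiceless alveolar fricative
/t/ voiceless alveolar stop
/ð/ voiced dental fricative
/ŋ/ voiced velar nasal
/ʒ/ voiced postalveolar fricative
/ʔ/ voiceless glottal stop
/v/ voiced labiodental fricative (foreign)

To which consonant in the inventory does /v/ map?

/ð/ is closest: same manner (fricative), place distance 1 (labiodental→dental), same voicing; total 1. Next closest is /s/ at distance 3.

ð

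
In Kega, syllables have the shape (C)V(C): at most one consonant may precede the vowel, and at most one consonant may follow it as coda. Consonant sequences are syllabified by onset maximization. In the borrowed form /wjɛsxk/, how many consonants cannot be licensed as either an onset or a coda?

3

The consonants /w/, /x/, /k/ cannot be parsed into a legal (C)V(C) syllable (at most one coda consonant is licensed; onsets are limited to one consonant).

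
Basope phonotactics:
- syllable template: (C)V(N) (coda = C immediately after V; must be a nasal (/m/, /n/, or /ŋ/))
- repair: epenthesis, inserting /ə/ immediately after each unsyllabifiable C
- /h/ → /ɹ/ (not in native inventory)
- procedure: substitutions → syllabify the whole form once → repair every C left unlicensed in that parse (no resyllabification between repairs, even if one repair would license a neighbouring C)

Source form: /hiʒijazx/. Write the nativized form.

Substitution: /h/ → /ɹ/, giving /ɹiʒijazx/.
Under (C)V(N), the unsyllabifiable consonants are /z/, /x/ (only a nasal (/m/, /n/, or /ŋ/) is licensed in coda position; onsets are limited to one consonant).
Epenthesis after each stranded consonant: /z/ → /zə/, /x/ → /xə/.

ɹiʒijazəxə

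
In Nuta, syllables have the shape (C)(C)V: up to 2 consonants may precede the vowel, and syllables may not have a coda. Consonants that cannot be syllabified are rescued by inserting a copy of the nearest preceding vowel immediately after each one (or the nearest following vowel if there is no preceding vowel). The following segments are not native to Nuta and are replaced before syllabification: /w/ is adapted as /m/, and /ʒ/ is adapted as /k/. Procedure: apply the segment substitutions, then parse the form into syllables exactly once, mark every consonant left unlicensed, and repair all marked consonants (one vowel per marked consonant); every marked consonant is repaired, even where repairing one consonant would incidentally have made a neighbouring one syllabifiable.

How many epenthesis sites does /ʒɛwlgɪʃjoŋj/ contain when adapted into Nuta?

After substitution the input is /kɛmlgɪʃjoŋj/.
The unsyllabifiable consonants are /m/, /ŋ/, /j/; each receives one epenthetic vowel.

3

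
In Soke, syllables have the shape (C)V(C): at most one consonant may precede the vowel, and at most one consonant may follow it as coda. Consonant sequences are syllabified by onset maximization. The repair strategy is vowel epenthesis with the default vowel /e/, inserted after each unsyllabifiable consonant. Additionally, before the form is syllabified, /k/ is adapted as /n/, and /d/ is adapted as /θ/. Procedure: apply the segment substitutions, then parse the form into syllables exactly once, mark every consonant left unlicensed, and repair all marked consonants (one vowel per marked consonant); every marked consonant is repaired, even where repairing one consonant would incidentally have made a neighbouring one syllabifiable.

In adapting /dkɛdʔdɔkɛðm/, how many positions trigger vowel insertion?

After substitution the input is /θnɛθʔθɔnɛðm/.
The unsyllabifiable consonants are /θ/, /ʔ/, /m/; each receives one epenthetic vowel.

3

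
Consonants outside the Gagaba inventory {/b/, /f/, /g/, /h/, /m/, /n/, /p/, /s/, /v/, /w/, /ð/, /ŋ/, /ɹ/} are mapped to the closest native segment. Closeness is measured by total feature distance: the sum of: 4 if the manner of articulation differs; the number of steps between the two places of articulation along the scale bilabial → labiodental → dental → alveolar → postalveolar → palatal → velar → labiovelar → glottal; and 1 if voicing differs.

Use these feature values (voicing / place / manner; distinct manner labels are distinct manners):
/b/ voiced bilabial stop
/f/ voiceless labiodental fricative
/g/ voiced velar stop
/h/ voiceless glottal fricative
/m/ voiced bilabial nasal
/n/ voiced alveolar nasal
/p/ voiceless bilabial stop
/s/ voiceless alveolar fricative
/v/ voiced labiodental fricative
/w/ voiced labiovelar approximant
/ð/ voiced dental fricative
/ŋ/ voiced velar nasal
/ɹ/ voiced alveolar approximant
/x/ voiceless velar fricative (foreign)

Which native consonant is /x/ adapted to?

/h/ is closest: same manner (fricative), place distance 2 (velar→glottal), same voicing; total 2. Next closest is /s/ at distance 3.

h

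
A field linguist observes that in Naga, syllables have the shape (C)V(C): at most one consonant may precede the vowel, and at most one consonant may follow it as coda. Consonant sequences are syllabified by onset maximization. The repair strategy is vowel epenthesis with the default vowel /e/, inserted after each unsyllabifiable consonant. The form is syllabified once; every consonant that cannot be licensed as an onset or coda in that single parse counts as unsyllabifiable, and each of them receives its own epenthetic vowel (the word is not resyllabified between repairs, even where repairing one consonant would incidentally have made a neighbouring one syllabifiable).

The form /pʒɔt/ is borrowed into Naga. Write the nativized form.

peʒɔt

Syllabifying with onset maximization leaves /p/ stranded (at most one coda consonant is licensed; onsets are limited to one consonant).
Inserting the epenthetic vowel yields /p/ → /pe/.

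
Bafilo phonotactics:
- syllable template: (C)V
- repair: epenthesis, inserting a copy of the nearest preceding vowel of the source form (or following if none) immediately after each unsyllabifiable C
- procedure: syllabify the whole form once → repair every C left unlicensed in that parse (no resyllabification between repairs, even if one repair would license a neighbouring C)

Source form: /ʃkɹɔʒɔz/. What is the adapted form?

ʃɔkɔɹɔʒɔzɔ

The consonants /ʃ/, /k/, /z/ cannot be parsed into a legal (C)V syllable (no codas are permitted; onsets are limited to one consonant).
Epenthesis after each stranded consonant: /ʃ/ → /ʃɔ/, /k/ → /kɔ/, /z/ → /zɔ/.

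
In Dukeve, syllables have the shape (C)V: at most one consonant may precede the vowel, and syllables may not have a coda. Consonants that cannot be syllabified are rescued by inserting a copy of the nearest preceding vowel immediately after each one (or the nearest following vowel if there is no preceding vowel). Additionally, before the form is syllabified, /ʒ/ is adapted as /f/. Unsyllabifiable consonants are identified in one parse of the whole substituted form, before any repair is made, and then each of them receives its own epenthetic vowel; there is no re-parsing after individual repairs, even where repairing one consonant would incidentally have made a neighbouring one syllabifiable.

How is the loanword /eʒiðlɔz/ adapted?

Substitution: /ʒ/ → /f/, giving /efiðlɔz/.
Under (C)V, the unsyllabifiable consonants are /ð/, /z/ (no codas are permitted; onsets are limited to one consonant).
Inserting the epenthetic vowel yields /ð/ → /ði/, /z/ → /zɔ/.

efiðilɔzɔ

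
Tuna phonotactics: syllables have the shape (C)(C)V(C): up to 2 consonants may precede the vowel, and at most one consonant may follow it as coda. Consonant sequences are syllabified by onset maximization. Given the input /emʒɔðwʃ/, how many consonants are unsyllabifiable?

Syllabifying with onset maximization leaves /w/, /ʃ/ stranded (at most one coda consonant is licensed; onsets may contain at most 2 consonants).

2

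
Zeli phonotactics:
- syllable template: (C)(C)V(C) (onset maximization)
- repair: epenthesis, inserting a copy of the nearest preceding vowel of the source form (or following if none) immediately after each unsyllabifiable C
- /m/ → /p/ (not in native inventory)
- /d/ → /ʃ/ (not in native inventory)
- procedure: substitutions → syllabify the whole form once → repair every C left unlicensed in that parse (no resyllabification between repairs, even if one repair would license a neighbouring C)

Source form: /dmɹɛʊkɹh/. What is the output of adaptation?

ʃɛpɹɛʊkɹʊhʊ

Substitution: /d/ → /ʃ/, /m/ → /p/, giving /ʃpɹɛʊkɹh/.
The consonants /ʃ/, /ɹ/, /h/ cannot be parsed into a legal (C)(C)V(C) syllable (at most one coda consonant is licensed; onsets may contain at most 2 consonants).
Each unlicensed consonant becomes the onset of a new syllable: /ʃ/ → /ʃɛ/, /ɹ/ → /ɹʊ/, /h/ → /hʊ/.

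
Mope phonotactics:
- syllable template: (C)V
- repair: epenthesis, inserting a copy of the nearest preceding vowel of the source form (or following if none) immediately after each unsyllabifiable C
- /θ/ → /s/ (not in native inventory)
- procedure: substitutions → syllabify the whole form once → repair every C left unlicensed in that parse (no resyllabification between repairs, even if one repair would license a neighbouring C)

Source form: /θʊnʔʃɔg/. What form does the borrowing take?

sʊnʊʔʊʃɔgɔ

Substitution: /θ/ → /s/, giving /sʊnʔʃɔg/.
The consonants /n/, /ʔ/, /g/ cannot be parsed into a legal (C)V syllable (no codas are permitted; onsets are limited to one consonant).
Epenthesis after each stranded consonant: /n/ → /nʊ/, /ʔ/ → /ʔʊ/, /g/ → /gɔ/.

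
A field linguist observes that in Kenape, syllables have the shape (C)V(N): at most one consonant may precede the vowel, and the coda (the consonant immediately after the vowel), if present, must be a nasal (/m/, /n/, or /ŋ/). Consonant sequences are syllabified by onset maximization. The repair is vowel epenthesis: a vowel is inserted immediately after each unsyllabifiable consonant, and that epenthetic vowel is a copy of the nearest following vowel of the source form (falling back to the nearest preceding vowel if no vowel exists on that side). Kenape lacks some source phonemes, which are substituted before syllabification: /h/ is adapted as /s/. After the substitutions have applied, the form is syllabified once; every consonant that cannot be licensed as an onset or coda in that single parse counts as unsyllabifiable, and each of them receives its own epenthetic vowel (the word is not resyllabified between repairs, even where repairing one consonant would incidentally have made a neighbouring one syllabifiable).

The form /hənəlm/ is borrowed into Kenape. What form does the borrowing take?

Substitution: /h/ → /s/, giving /sənəlm/.
The consonants /l/, /m/ cannot be parsed into a legal (C)V(N) syllable (only a nasal (/m/, /n/, or /ŋ/) is licensed in coda position; onsets are limited to one consonant).
Epenthesis after each stranded consonant: /l/ → /lə/, /m/ → /mə/.

sənələmə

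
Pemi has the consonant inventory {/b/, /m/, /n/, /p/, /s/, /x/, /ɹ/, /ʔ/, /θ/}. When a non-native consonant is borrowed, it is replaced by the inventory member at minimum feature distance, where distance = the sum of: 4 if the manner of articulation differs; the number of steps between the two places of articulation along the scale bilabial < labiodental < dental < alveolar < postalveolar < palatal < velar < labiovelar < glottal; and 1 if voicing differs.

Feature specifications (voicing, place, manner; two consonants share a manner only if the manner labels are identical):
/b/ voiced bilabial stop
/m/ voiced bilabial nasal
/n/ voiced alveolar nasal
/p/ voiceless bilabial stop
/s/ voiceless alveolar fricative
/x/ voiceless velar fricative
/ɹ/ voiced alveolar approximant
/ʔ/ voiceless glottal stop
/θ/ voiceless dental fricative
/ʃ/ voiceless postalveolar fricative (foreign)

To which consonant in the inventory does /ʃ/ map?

s

/s/ is closest: same manner (fricative), place distance 1 (postalveolar→alveolar), same voicing; total 1. Next closest is /x/ at distance 2.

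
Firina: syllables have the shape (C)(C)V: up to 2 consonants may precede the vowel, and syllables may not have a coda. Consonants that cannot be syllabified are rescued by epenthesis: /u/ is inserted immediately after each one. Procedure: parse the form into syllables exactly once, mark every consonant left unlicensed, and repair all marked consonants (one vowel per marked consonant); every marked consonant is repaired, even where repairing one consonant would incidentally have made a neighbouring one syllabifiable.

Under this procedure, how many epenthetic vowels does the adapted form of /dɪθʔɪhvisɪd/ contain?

1

The unsyllabifiable consonants are /d/; each receives one epenthetic vowel.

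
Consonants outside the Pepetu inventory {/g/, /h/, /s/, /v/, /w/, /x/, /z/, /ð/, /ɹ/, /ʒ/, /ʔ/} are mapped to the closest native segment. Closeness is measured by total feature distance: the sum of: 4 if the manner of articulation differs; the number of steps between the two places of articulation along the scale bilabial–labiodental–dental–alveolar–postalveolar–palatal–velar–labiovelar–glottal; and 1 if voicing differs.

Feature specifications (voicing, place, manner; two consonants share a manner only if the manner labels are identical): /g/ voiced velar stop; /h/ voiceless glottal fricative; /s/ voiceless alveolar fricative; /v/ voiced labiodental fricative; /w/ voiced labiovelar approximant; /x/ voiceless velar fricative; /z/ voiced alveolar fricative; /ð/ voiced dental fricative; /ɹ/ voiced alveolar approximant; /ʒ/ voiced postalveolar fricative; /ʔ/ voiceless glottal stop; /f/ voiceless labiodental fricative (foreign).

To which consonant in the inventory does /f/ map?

/v/ is closest: same manner (fricative), place distance 0 (labiodental→labiodental), voicing differs (+1); total 1. Next closest is /s/ at distance 2.

v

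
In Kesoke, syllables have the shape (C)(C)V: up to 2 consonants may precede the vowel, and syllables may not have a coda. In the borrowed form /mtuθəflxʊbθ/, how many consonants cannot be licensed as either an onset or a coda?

3

Under (C)(C)V, the unsyllabifiable consonants are /f/, /b/, /θ/ (no codas are permitted; onsets may contain at most 2 consonants).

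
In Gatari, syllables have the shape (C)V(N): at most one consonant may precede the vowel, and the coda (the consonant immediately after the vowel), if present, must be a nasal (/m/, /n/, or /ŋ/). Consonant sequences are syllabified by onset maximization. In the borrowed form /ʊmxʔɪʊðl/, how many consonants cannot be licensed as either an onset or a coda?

Syllabifying with onset maximization leaves /x/, /ð/, /l/ stranded (only a nasal (/m/, /n/, or /ŋ/) is licensed in coda position; onsets are limited to one consonant).

3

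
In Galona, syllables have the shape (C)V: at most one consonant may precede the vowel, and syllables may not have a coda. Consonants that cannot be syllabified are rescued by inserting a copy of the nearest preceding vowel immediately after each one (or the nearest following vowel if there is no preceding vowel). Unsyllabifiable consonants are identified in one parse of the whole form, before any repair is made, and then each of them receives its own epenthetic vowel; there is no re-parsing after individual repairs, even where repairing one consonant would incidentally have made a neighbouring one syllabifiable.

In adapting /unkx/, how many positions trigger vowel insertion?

3

The unsyllabifiable consonants are /n/, /k/, /x/; each receives one epenthetic vowel.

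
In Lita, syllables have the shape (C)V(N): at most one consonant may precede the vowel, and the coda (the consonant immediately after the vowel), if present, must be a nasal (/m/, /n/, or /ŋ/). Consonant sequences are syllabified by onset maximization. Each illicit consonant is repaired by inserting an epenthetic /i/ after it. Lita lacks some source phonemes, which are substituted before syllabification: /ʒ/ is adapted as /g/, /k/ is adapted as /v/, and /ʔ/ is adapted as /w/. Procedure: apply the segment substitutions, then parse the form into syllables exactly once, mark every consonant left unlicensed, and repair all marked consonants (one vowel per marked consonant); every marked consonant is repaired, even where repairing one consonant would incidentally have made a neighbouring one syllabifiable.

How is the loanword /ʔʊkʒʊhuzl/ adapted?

wʊvigʊhuzili

Substitution: /ʔ/ → /w/, /k/ → /v/, /ʒ/ → /g/, giving /wʊvgʊhuzl/.
Syllabifying with onset maximization leaves /v/, /z/, /l/ stranded (only a nasal (/m/, /n/, or /ŋ/) is licensed in coda position; onsets are limited to one consonant).
Inserting the epenthetic vowel yields /v/ → /vi/, /z/ → /zi/, /l/ → /li/.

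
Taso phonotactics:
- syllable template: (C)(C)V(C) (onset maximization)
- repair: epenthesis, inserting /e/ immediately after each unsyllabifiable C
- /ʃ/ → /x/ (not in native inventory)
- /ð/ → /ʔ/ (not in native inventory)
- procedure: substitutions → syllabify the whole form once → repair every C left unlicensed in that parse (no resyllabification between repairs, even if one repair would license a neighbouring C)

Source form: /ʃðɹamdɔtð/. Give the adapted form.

Substitution: /ʃ/ → /x/, /ð/ → /ʔ/, giving /xʔɹamdɔtʔ/.
Under (C)(C)V(C), the unsyllabifiable consonants are /x/, /ʔ/ (at most one coda consonant is licensed; onsets may contain at most 2 consonants).
Epenthesis after each stranded consonant: /x/ → /xe/, /ʔ/ → /ʔe/.

xeʔɹamdɔtʔe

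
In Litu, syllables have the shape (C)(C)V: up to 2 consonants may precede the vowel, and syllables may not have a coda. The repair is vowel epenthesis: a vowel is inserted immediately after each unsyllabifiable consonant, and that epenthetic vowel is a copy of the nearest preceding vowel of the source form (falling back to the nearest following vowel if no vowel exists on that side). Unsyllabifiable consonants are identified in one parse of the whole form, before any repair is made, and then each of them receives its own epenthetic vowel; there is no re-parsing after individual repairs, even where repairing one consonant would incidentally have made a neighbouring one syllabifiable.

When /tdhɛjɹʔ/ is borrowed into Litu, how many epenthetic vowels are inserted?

The unsyllabifiable consonants are /t/, /j/, /ɹ/, /ʔ/; each receives one epenthetic vowel.

4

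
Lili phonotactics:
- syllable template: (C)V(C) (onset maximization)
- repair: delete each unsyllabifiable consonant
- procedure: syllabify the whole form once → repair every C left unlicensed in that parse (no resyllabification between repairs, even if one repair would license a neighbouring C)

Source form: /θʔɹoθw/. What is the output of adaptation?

ɹoθ

Syllabifying with onset maximization leaves /θ/, /ʔ/, /w/ stranded (at most one coda consonant is licensed; onsets are limited to one consonant).
Deleting the stranded consonants removes /θ/, /ʔ/, /w/.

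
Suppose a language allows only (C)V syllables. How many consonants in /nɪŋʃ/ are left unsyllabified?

The consonants /ŋ/, /ʃ/ cannot be parsed into a legal (C)V syllable (no codas are permitted; onsets are limited to one consonant).

2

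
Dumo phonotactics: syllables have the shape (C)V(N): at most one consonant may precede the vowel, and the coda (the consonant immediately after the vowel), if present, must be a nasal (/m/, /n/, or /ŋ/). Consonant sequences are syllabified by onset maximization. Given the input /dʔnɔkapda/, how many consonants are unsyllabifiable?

3

Under (C)V(N), the unsyllabifiable consonants are /d/, /ʔ/, /p/ (only a nasal (/m/, /n/, or /ŋ/) is licensed in coda position; onsets are limited to one consonant).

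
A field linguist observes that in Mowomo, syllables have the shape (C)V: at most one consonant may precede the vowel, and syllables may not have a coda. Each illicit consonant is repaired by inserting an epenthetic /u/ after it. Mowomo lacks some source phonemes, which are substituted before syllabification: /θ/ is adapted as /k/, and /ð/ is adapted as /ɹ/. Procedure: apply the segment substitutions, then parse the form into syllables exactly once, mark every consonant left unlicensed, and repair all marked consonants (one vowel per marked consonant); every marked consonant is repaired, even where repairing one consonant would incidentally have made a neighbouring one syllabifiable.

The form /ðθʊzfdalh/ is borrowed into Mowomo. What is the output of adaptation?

ɹukʊzufudaluhu

Substitution: /ð/ → /ɹ/, /θ/ → /k/, giving /ɹkʊzfdalh/.
Syllabifying with onset maximization leaves /ɹ/, /z/, /f/, /l/, /h/ stranded (no codas are permitted; onsets are limited to one consonant).
Epenthesis after each stranded consonant: /ɹ/ → /ɹu/, /z/ → /zu/, /f/ → /fu/, /l/ → /lu/, /h/ → /hu/.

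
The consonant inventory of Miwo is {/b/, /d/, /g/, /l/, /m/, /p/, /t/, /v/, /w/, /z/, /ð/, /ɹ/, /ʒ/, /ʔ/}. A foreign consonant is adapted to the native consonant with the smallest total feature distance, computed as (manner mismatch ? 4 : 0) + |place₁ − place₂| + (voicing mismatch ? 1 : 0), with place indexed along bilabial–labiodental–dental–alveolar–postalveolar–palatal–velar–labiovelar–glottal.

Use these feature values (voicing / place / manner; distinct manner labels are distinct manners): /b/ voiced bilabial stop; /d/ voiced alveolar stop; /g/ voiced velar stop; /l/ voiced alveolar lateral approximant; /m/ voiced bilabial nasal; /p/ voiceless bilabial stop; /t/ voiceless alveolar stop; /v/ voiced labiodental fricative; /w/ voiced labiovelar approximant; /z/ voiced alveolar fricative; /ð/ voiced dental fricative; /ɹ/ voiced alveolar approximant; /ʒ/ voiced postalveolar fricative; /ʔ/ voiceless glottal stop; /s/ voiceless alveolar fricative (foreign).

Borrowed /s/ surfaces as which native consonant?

/z/ is closest: same manner (fricative), place distance 0 (alveolar→alveolar), voicing differs (+1); total 1. Next closest is /ð/ at distance 2.

z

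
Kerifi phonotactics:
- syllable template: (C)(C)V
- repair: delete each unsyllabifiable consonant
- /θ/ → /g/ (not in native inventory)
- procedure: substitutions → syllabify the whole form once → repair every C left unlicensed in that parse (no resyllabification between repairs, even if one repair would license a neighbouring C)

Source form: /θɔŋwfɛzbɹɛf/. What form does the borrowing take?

gɔwfɛbɹɛ

Substitution: /θ/ → /g/, giving /gɔŋwfɛzbɹɛf/.
Under (C)(C)V, the unsyllabifiable consonants are /ŋ/, /z/, /f/ (no codas are permitted; onsets may contain at most 2 consonants).
Deleting the stranded consonants removes /ŋ/, /z/, /f/.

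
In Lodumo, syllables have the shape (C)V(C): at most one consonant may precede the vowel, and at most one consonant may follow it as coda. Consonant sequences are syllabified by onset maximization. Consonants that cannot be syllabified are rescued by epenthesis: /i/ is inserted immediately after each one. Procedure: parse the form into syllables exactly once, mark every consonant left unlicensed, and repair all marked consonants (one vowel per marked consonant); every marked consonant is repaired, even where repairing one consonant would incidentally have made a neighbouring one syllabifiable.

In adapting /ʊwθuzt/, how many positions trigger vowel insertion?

The unsyllabifiable consonants are /t/; each receives one epenthetic vowel.

1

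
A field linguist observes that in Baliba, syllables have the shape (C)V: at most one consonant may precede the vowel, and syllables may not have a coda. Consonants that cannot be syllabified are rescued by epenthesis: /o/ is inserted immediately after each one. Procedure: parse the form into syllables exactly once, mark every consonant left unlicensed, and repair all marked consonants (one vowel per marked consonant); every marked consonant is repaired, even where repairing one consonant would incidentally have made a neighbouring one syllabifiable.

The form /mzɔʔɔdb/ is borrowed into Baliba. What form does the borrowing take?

Syllabifying with onset maximization leaves /m/, /d/, /b/ stranded (no codas are permitted; onsets are limited to one consonant).
Inserting the epenthetic vowel yields /m/ → /mo/, /d/ → /do/, /b/ → /bo/.

mozɔʔɔdobo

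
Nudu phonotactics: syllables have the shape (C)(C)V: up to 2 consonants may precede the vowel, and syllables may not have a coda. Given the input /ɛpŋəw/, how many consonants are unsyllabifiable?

Syllabifying with onset maximization leaves /w/ stranded (no codas are permitted; onsets may contain at most 2 consonants).

1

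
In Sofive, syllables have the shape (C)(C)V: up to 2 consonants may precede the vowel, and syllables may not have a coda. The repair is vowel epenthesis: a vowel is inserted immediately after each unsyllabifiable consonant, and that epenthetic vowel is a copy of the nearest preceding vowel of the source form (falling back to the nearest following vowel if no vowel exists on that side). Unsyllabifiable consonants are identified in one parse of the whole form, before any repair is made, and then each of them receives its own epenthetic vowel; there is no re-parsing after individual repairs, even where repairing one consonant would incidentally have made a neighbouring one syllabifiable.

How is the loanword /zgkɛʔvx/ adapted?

zɛgkɛʔɛvɛxɛ

Syllabifying with onset maximization leaves /z/, /ʔ/, /v/, /x/ stranded (no codas are permitted; onsets may contain at most 2 consonants).
Each unlicensed consonant becomes the onset of a new syllable: /z/ → /zɛ/, /ʔ/ → /ʔɛ/, /v/ → /vɛ/, /x/ → /xɛ/.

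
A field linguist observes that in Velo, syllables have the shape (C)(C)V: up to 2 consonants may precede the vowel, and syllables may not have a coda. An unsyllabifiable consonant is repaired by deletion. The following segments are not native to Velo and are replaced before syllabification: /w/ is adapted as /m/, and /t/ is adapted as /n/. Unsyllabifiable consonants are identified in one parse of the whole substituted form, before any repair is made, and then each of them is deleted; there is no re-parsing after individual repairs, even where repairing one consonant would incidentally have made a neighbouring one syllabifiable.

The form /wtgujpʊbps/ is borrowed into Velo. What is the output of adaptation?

Substitution: /w/ → /m/, /t/ → /n/, giving /mngujpʊbps/.
Syllabifying with onset maximization leaves /m/, /b/, /p/, /s/ stranded (no codas are permitted; onsets may contain at most 2 consonants).
Deleting the stranded consonants removes /m/, /b/, /p/, /s/.

ngujpʊ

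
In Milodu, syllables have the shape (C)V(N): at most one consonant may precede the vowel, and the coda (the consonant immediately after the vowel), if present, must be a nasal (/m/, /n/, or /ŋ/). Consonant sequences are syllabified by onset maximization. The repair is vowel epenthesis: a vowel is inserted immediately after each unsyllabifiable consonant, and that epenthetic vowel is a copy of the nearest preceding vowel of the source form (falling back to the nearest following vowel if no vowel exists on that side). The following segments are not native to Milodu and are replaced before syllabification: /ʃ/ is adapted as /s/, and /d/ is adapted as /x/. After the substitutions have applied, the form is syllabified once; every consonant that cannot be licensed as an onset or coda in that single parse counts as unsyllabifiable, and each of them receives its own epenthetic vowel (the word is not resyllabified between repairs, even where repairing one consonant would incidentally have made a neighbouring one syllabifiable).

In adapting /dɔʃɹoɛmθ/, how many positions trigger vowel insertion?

2

After substitution the input is /xɔsɹoɛmθ/.
The unsyllabifiable consonants are /s/, /θ/; each receives one epenthetic vowel.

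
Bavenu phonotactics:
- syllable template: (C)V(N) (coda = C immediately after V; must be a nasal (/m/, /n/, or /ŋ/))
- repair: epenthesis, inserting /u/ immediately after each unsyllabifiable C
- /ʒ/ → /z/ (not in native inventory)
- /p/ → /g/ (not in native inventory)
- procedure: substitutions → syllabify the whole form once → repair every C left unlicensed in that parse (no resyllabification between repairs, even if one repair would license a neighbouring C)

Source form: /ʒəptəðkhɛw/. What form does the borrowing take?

zəgutəðukuhɛwu

Substitution: /ʒ/ → /z/, /p/ → /g/, giving /zəgtəðkhɛw/.
Under (C)V(N), the unsyllabifiable consonants are /g/, /ð/, /k/, /w/ (only a nasal (/m/, /n/, or /ŋ/) is licensed in coda position; onsets are limited to one consonant).
Epenthesis after each stranded consonant: /g/ → /gu/, /ð/ → /ðu/, /k/ → /ku/, /w/ → /wu/.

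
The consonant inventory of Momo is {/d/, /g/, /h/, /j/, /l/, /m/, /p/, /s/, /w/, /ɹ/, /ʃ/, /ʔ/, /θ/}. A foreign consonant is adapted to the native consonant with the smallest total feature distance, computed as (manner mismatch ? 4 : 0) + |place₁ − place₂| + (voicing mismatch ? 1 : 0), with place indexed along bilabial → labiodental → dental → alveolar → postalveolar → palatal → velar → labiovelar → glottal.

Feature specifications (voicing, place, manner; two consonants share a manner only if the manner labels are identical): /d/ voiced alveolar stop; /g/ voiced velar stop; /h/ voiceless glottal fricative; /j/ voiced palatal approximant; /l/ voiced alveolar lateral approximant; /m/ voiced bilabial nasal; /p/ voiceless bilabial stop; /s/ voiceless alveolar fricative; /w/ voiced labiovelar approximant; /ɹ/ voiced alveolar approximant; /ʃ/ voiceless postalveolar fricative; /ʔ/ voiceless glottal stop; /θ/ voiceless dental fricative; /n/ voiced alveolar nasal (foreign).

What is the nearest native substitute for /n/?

/m/ is closest: same manner (nasal), place distance 3 (alveolar→bilabial), same voicing; total 3. Next closest is /d/ at distance 4.

m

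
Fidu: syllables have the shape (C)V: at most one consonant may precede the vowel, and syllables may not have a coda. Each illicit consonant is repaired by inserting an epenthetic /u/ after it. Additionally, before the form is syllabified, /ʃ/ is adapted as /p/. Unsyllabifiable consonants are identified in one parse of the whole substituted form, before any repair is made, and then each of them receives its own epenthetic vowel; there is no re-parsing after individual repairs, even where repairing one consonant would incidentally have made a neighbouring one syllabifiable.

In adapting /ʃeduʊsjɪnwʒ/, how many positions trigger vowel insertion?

After substitution the input is /peduʊsjɪnwʒ/.
The unsyllabifiable consonants are /s/, /n/, /w/, /ʒ/; each receives one epenthetic vowel.

4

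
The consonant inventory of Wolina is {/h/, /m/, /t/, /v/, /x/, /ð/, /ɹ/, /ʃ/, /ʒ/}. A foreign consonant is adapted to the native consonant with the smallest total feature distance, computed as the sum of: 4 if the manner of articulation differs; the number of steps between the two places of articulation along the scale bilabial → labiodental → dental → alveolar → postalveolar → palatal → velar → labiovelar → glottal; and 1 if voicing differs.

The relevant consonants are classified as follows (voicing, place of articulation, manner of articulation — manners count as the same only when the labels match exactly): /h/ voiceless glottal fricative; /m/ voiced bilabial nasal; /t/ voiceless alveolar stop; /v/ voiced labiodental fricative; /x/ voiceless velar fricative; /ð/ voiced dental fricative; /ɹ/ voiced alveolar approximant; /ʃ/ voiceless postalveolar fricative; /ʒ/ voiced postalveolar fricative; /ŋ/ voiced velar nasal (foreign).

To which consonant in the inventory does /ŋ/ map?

/x/ is closest: manner differs (nasal→fricative, +4), place distance 0 (velar→velar), voicing differs (+1); total 5. Next closest is /m/ at distance 6.

x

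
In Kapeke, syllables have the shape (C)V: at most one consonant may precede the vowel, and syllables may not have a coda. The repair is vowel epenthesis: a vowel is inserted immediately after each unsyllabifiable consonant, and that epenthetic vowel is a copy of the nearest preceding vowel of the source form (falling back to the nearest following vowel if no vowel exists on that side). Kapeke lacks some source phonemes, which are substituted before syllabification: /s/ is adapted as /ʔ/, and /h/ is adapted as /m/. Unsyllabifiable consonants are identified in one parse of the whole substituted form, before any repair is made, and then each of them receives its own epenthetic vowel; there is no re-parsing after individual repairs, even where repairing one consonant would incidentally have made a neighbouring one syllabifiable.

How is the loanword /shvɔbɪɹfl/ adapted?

ʔɔmɔvɔbɪɹɪfɪlɪ

Substitution: /s/ → /ʔ/, /h/ → /m/, giving /ʔmvɔbɪɹfl/.
Under (C)V, the unsyllabifiable consonants are /ʔ/, /m/, /ɹ/, /f/, /l/ (no codas are permitted; onsets are limited to one consonant).
Inserting the epenthetic vowel yields /ʔ/ → /ʔɔ/, /m/ → /mɔ/, /ɹ/ → /ɹɪ/, /f/ → /fɪ/, /l/ → /lɪ/.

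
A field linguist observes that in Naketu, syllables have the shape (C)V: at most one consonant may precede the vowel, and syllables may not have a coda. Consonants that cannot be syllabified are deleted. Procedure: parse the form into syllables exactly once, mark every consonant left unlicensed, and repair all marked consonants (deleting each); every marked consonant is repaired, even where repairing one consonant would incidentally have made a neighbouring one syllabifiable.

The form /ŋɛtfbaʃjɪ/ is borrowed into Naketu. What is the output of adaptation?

Under (C)V, the unsyllabifiable consonants are /t/, /f/, /ʃ/ (no codas are permitted; onsets are limited to one consonant).
Deleting the stranded consonants removes /t/, /f/, /ʃ/.

ŋɛbajɪ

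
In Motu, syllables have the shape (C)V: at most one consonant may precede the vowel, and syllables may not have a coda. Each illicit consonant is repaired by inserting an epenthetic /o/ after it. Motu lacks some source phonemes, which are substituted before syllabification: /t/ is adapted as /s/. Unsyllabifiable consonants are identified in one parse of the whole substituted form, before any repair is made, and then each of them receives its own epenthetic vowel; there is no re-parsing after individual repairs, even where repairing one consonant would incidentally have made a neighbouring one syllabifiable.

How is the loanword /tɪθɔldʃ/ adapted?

sɪθɔlodoʃo

Substitution: /t/ → /s/, giving /sɪθɔldʃ/.
Syllabifying with onset maximization leaves /l/, /d/, /ʃ/ stranded (no codas are permitted; onsets are limited to one consonant).
Inserting the epenthetic vowel yields /l/ → /lo/, /d/ → /do/, /ʃ/ → /ʃo/.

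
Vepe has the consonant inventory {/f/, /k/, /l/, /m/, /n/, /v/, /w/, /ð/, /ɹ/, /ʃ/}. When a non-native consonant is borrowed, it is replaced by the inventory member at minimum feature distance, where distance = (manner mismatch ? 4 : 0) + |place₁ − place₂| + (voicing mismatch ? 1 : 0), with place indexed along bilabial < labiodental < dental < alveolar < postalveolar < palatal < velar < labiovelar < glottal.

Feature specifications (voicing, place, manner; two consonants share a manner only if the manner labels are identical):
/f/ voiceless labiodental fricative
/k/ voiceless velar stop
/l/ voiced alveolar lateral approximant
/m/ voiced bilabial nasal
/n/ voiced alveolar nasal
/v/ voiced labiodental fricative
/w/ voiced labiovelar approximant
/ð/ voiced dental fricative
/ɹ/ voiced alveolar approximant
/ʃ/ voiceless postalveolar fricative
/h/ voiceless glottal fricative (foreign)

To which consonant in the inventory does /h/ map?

/ʃ/ is closest: same manner (fricative), place distance 4 (glottal→postalveolar), same voicing; total 4. Next closest is /k/ at distance 6.

ʃ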